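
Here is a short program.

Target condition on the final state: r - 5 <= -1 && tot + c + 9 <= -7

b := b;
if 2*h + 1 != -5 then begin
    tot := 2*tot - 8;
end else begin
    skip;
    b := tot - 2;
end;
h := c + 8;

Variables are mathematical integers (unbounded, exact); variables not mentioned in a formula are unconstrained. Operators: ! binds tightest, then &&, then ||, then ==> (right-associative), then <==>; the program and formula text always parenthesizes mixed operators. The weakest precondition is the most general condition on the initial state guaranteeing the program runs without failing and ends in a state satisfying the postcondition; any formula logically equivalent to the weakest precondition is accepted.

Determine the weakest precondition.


Working backward. After the program, the postcondition r - 5 <= -1 && tot + c + 9 <= -7 must hold; in canonical form it is r <= 4 && c + tot <= -16.
Before h := c + 8: r <= 4 && c + tot <= -16
Then branch requires r <= 4 && c + 2*tot <= -8; else branch requires r <= 4 && c + tot <= -16.
Before the if: (2*h != -6 ==> (r <= 4 && c + 2*tot <= -8)) && ((!(2*h != -6)) ==> (r <= 4 && c + tot <= -16))
Before b := b: (2*h != -6 ==> (r <= 4 && c + 2*tot <= -8)) && ((!(2*h != -6)) ==> (r <= 4 && c + tot <= -16))
Answer: WP = (2*h != -6 ==> (r <= 4 && c + 2*tot <= -8)) && ((!(2*h != -6)) ==> (r <= 4 && c + tot <= -16))


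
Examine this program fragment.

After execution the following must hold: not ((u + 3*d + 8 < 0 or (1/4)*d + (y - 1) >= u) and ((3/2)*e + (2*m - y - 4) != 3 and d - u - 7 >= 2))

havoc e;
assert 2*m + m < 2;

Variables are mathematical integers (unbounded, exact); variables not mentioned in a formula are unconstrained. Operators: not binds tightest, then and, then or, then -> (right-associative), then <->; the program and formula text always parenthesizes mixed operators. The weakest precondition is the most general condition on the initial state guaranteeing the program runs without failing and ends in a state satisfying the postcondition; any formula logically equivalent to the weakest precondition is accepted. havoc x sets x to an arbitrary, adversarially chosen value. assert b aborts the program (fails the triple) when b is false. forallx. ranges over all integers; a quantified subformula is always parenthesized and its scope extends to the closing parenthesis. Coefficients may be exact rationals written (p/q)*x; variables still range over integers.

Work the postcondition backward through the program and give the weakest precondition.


Working backward. After the program, the postcondition not ((u + 3*d + 8 < 0 or (1/4)*d + (y - 1) >= u) and ((3/2)*e + (2*m - y - 4) != 3 and d - u - 7 >= 2)) must hold; in canonical form it is not ((3*d + u < -8 or (1/4)*d + y >= u + 1) and (3/2)*e + 2*m != y + 7 and d >= u + 9).
Before assert 2*m + m < 2: 3*m < 2 and (not ((3*d + u < -8 or (1/4)*d + y >= u + 1) and (3/2)*e + 2*m != y + 7 and d >= u + 9))
Before havoc e: forall e_1. (3*m < 2 and (not ((3*d + u < -8 or (1/4)*d + y >= u + 1) and (3/2)*e_1 + 2*m != y + 7 and d >= u + 9)))
Answer: WP = forall e_1. (3*m < 2 and (not ((3*d + u < -8 or (1/4)*d + y >= u + 1) and (3/2)*e_1 + 2*m != y + 7 and d >= u + 9)))


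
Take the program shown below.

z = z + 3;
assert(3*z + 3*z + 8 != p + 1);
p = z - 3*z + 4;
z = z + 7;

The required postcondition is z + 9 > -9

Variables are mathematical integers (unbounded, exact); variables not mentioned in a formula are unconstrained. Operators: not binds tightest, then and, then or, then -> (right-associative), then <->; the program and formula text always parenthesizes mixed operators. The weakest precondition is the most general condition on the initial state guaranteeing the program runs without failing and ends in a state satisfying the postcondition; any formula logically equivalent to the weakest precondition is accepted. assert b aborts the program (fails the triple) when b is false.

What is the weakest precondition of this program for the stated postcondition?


Working backward. After the program, the postcondition z + 9 > -9 must hold; in canonical form it is z > -18.
Before z := z + 7: z > -25
Before p := z - 3*z + 4: z > -25
Before assert 3*z + 3*z + 8 != p + 1: 6*z != p - 7 and z > -25
Before z := z + 3: 6*z != p - 25 and z > -28
Answer: WP = 6*z != p - 25 and z > -28


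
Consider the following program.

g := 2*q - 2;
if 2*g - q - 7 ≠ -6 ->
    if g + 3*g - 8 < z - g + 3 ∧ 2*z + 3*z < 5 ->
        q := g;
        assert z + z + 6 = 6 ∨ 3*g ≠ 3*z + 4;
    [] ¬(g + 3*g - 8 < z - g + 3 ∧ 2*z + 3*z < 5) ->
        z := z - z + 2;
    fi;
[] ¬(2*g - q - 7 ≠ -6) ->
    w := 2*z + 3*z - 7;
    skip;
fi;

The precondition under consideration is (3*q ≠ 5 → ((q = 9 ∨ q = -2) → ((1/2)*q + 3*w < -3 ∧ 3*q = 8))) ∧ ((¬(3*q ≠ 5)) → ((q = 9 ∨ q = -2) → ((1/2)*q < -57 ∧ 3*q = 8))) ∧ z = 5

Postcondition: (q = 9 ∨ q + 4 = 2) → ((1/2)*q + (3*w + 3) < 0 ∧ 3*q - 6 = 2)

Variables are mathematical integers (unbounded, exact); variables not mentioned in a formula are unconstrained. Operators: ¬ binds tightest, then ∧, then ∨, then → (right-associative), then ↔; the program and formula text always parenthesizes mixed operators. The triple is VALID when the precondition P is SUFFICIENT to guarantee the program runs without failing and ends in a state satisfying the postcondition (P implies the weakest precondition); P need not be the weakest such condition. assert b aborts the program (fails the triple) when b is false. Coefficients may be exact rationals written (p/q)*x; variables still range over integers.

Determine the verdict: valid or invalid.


Working backward. After the program, the postcondition (q = 9 ∨ q + 4 = 2) → ((1/2)*q + (3*w + 3) < 0 ∧ 3*q - 6 = 2) must hold; in canonical form it is (q = 9 ∨ q = -2) → ((1/2)*q + 3*w < -3 ∧ 3*q = 8).
Then branch requires ((5*g < z + 11 ∧ 5*z < 5) → ((2*z = 0 ∨ 3*g ≠ 3*z + 4) ∧ ((g = 9 ∨ g = -2) → ((1/2)*g + 3*w < -3 ∧ 3*g = 8)))) ∧ ((¬(5*g < z + 11 ∧ 5*z < 5)) → ((q = 9 ∨ q = -2) → ((1/2)*q + 3*w < -3 ∧ 3*q = 8))); else branch requires (q = 9 ∨ q = -2) → ((1/2)*q + 15*z < 18 ∧ 3*q = 8).
Before the if: (2*g ≠ q + 1 → (((5*g < z + 11 ∧ 5*z < 5) → ((2*z = 0 ∨ 3*g ≠ 3*z + 4) ∧ ((g = 9 ∨ g = -2) → ((1/2)*g + 3*w < -3 ∧ 3*g = 8)))) ∧ ((¬(5*g < z + 11 ∧ 5*z < 5)) → ((q = 9 ∨ q = -2) → ((1/2)*q + 3*w < -3 ∧ 3*q = 8))))) ∧ ((¬(2*g ≠ q + 1)) → ((q = 9 ∨ q = -2) → ((1/2)*q + 15*z < 18 ∧ 3*q = 8)))
Before g := 2*q - 2: (3*q ≠ 5 → (((10*q < z + 21 ∧ 5*z < 5) → ((2*z = 0 ∨ 6*q ≠ 3*z + 10) ∧ ((2*q = 11 ∨ 2*q = 0) → (q + 3*w < -2 ∧ 6*q = 14)))) ∧ ((¬(10*q < z + 21 ∧ 5*z < 5)) → ((q = 9 ∨ q = -2) → ((1/2)*q + 3*w < -3 ∧ 3*q = 8))))) ∧ ((¬(3*q ≠ 5)) → ((q = 9 ∨ q = -2) → ((1/2)*q + 15*z < 18 ∧ 3*q = 8)))
The weakest precondition is (3*q ≠ 5 → (((10*q < z + 21 ∧ 5*z < 5) → ((2*z = 0 ∨ 6*q ≠ 3*z + 10) ∧ ((2*q = 11 ∨ 2*q = 0) → (q + 3*w < -2 ∧ 6*q = 14)))) ∧ ((¬(10*q < z + 21 ∧ 5*z < 5)) → ((q = 9 ∨ q = -2) → ((1/2)*q + 3*w < -3 ∧ 3*q = 8))))) ∧ ((¬(3*q ≠ 5)) → ((q = 9 ∨ q = -2) → ((1/2)*q + 15*z < 18 ∧ 3*q = 8))).
Check whether (3*q ≠ 5 → ((q = 9 ∨ q = -2) → ((1/2)*q + 3*w < -3 ∧ 3*q = 8))) ∧ ((¬(3*q ≠ 5)) → ((q = 9 ∨ q = -2) → ((1/2)*q < -57 ∧ 3*q = 8))) ∧ z = 5 implies it.
Every state satisfying the precondition satisfies the weakest precondition: the implication holds.
Answer: valid


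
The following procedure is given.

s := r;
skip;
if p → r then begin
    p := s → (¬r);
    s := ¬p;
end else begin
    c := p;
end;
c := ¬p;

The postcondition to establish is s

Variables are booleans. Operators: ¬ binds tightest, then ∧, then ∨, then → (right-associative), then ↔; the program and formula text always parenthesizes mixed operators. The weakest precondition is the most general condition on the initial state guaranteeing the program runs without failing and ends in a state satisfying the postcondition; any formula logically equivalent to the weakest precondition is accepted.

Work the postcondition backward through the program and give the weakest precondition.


Working backward. After the program, s must hold.
Before c := ¬p: s
Then branch requires ¬(s → (¬r)); else branch requires s.
Before the if: ((p → r) → (¬(s → (¬r)))) ∧ ((¬(p → r)) → s)
Before skip: ((p → r) → (¬(s → (¬r)))) ∧ ((¬(p → r)) → s)
Before s := r: ((p → r) → (¬(r → (¬r)))) ∧ ((¬(p → r)) → r)
Answer: WP = ((p → r) → (¬(r → (¬r)))) ∧ ((¬(p → r)) → r)


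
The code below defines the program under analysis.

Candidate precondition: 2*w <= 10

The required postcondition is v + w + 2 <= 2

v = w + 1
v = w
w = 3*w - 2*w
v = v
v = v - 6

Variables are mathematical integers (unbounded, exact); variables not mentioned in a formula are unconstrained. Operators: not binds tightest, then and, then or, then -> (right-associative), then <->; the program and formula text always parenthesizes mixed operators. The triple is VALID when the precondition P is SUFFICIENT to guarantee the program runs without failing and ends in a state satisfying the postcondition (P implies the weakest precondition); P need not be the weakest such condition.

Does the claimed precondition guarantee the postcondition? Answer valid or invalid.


Working backward. After the program, the postcondition v + w + 2 <= 2 must hold; in canonical form it is v + w <= 0.
Before v := v - 6: v + w <= 6
Before v := v: v + w <= 6
Before w := 3*w - 2*w: v + w <= 6
Before v := w: 2*w <= 6
Before v := w + 1: 2*w <= 6
The weakest precondition is 2*w <= 6.
Check whether 2*w <= 10 implies it.
Countermodel: at the initial state w = 4, the precondition holds but the weakest precondition fails.
Answer: invalid


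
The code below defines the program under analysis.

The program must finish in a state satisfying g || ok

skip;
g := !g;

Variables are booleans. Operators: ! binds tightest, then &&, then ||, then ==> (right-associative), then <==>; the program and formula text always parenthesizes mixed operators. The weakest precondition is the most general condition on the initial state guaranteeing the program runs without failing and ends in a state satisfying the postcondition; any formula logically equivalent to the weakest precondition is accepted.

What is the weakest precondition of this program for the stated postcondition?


Working backward. After the program, g || ok must hold.
Before g := !g: (!g) || ok
Before skip: (!g) || ok
Answer: WP = (!g) || ok


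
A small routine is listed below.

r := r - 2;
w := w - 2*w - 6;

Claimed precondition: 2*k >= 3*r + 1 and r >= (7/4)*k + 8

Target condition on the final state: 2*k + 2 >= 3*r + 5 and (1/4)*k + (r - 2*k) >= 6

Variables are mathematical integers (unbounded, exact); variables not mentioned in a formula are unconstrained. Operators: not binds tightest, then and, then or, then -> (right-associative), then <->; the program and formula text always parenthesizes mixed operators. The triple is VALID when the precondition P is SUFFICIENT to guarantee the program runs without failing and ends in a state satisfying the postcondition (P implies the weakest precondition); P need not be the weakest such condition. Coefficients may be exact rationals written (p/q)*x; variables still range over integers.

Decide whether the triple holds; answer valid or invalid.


Working backward. After the program, the postcondition 2*k + 2 >= 3*r + 5 and (1/4)*k + (r - 2*k) >= 6 must hold; in canonical form it is 2*k >= 3*r + 3 and r >= (7/4)*k + 6.
Before w := w - 2*w - 6: 2*k >= 3*r + 3 and r >= (7/4)*k + 6
Before r := r - 2: 2*k >= 3*r - 3 and r >= (7/4)*k + 8
The weakest precondition is 2*k >= 3*r - 3 and r >= (7/4)*k + 8.
Check whether 2*k >= 3*r + 1 and r >= (7/4)*k + 8 implies it.
Every state satisfying the precondition satisfies the weakest precondition: the implication holds.
Answer: valid


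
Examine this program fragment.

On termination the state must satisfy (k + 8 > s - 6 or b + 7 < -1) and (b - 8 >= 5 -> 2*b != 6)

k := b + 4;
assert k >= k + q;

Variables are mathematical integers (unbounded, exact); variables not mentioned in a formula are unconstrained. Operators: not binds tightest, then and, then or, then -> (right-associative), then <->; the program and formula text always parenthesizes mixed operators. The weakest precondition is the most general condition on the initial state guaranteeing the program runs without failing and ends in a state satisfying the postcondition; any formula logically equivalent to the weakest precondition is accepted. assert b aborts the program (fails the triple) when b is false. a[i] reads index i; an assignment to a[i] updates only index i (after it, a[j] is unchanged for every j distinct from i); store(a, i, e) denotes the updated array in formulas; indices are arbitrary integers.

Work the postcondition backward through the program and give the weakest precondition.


Working backward. After the program, the postcondition (k + 8 > s - 6 or b + 7 < -1) and (b - 8 >= 5 -> 2*b != 6) must hold; in canonical form it is (k > s - 14 or b < -8) and (b >= 13 -> 2*b != 6).
Before assert k >= k + q: q <= 0 and (k > s - 14 or b < -8) and (b >= 13 -> 2*b != 6)
Before k := b + 4: q <= 0 and (b > s - 18 or b < -8) and (b >= 13 -> 2*b != 6)
Answer: WP = q <= 0 and (b > s - 18 or b < -8) and (b >= 13 -> 2*b != 6)


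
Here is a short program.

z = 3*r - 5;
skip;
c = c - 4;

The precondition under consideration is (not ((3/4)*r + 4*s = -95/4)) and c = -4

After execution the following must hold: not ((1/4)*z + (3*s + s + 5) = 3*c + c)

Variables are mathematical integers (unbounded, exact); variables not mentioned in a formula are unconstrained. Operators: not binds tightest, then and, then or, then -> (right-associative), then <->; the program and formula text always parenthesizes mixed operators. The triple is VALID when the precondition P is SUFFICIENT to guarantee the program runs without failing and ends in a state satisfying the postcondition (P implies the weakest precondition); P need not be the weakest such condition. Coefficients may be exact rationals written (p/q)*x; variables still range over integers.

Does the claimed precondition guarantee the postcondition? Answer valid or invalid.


Working backward. After the program, the postcondition not ((1/4)*z + (3*s + s + 5) = 3*c + c) must hold; in canonical form it is not (4*s + (1/4)*z = 4*c - 5).
Before c := c - 4: not (4*s + (1/4)*z = 4*c - 21)
Before skip: not (4*s + (1/4)*z = 4*c - 21)
Before z := 3*r - 5: not ((3/4)*r + 4*s = 4*c - 79/4)
The weakest precondition is not ((3/4)*r + 4*s = 4*c - 79/4).
Check whether (not ((3/4)*r + 4*s = -95/4)) and c = -4 implies it.
Countermodel: at the initial state c = -4, r = -37, s = -2, the precondition holds but the weakest precondition fails.
Answer: invalid


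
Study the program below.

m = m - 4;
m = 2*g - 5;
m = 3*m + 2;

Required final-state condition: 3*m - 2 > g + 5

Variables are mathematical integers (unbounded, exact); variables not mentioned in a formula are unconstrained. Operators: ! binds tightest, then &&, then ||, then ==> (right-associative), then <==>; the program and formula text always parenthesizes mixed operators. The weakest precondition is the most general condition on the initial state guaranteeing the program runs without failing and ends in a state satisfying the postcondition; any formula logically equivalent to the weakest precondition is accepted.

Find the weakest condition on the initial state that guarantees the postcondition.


Working backward. After the program, the postcondition 3*m - 2 > g + 5 must hold; in canonical form it is 3*m > g + 7.
Before m := 3*m + 2: 9*m > g + 1
Before m := 2*g - 5: 17*g > 46
Before m := m - 4: 17*g > 46
Answer: WP = 17*g > 46


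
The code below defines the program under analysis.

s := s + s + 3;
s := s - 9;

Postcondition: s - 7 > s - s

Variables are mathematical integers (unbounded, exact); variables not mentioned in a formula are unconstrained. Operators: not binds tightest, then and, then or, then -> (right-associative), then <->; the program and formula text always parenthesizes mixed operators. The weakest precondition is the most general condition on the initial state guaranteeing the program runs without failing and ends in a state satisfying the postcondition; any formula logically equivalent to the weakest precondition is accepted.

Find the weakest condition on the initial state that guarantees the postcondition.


Working backward. After the program, the postcondition s - 7 > s - s must hold; in canonical form it is s > 7.
Before s := s - 9: s > 16
Before s := s + s + 3: 2*s > 13
Answer: WP = 2*s > 13


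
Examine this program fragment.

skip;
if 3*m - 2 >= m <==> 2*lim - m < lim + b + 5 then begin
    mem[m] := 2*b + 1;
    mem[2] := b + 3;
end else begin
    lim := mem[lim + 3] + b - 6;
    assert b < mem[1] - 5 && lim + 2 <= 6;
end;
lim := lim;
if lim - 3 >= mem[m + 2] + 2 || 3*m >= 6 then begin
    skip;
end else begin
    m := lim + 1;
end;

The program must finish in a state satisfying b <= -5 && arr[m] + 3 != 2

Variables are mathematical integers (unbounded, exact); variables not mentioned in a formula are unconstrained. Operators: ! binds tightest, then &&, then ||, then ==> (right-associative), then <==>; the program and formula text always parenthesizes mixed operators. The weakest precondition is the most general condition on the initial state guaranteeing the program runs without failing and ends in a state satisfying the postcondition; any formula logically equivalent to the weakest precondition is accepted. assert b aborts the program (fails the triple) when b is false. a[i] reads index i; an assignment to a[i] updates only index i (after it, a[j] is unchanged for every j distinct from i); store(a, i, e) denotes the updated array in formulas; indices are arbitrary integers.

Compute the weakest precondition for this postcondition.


Working backward. After the program, the postcondition b <= -5 && arr[m] + 3 != 2 must hold; in canonical form it is b <= -5 && arr[m] != -1.
Then branch requires b <= -5 && arr[m] != -1; else branch requires b <= -5 && arr[lim + 1] != -1.
Before the if: ((lim >= mem[m + 2] + 5 || 3*m >= 6) ==> (b <= -5 && arr[m] != -1)) && ((!(lim >= mem[m + 2] + 5 || 3*m >= 6)) ==> (b <= -5 && arr[lim + 1] != -1))
Before lim := lim: ((lim >= mem[m + 2] + 5 || 3*m >= 6) ==> (b <= -5 && arr[m] != -1)) && ((!(lim >= mem[m + 2] + 5 || 3*m >= 6)) ==> (b <= -5 && arr[lim + 1] != -1))
Then branch requires ((lim >= store(store(mem, m, 2*b + 1), 2, b + 3)[m + 2] + 5 || 3*m >= 6) ==> (b <= -5 && arr[m] != -1)) && ((!(lim >= store(store(mem, m, 2*b + 1), 2, b + 3)[m + 2] + 5 || 3*m >= 6)) ==> (b <= -5 && arr[lim + 1] != -1)); else branch requires b < mem[1] - 5 && mem[lim + 3] + b <= 10 && ((mem[lim + 3] + b >= mem[m + 2] + 11 || 3*m >= 6) ==> (b <= -5 && arr[m] != -1)) && ((!(mem[lim + 3] + b >= mem[m + 2] + 11 || 3*m >= 6)) ==> (b <= -5 && arr[mem[lim + 3] + b - 5] != -1)).
Before the if: ((2*m >= 2 <==> lim < b + m + 5) ==> (((lim >= store(store(mem, m, 2*b + 1), 2, b + 3)[m + 2] + 5 || 3*m >= 6) ==> (b <= -5 && arr[m] != -1)) && ((!(lim >= store(store(mem, m, 2*b + 1), 2, b + 3)[m + 2] + 5 || 3*m >= 6)) ==> (b <= -5 && arr[lim + 1] != -1)))) && ((!(2*m >= 2 <==> lim < b + m + 5)) ==> (b < mem[1] - 5 && mem[lim + 3] + b <= 10 && ((mem[lim + 3] + b >= mem[m + 2] + 11 || 3*m >= 6) ==> (b <= -5 && arr[m] != -1)) && ((!(mem[lim + 3] + b >= mem[m + 2] + 11 || 3*m >= 6)) ==> (b <= -5 && arr[mem[lim + 3] + b - 5] != -1))))
Before skip: ((2*m >= 2 <==> lim < b + m + 5) ==> (((lim >= store(store(mem, m, 2*b + 1), 2, b + 3)[m + 2] + 5 || 3*m >= 6) ==> (b <= -5 && arr[m] != -1)) && ((!(lim >= store(store(mem, m, 2*b + 1), 2, b + 3)[m + 2] + 5 || 3*m >= 6)) ==> (b <= -5 && arr[lim + 1] != -1)))) && ((!(2*m >= 2 <==> lim < b + m + 5)) ==> (b < mem[1] - 5 && mem[lim + 3] + b <= 10 && ((mem[lim + 3] + b >= mem[m + 2] + 11 || 3*m >= 6) ==> (b <= -5 && arr[m] != -1)) && ((!(mem[lim + 3] + b >= mem[m + 2] + 11 || 3*m >= 6)) ==> (b <= -5 && arr[mem[lim + 3] + b - 5] != -1))))
Answer: WP = ((2*m >= 2 <==> lim < b + m + 5) ==> (((lim >= store(store(mem, m, 2*b + 1), 2, b + 3)[m + 2] + 5 || 3*m >= 6) ==> (b <= -5 && arr[m] != -1)) && ((!(lim >= store(store(mem, m, 2*b + 1), 2, b + 3)[m + 2] + 5 || 3*m >= 6)) ==> (b <= -5 && arr[lim + 1] != -1)))) && ((!(2*m >= 2 <==> lim < b + m + 5)) ==> (b < mem[1] - 5 && mem[lim + 3] + b <= 10 && ((mem[lim + 3] + b >= mem[m + 2] + 11 || 3*m >= 6) ==> (b <= -5 && arr[m] != -1)) && ((!(mem[lim + 3] + b >= mem[m + 2] + 11 || 3*m >= 6)) ==> (b <= -5 && arr[mem[lim + 3] + b - 5] != -1))))


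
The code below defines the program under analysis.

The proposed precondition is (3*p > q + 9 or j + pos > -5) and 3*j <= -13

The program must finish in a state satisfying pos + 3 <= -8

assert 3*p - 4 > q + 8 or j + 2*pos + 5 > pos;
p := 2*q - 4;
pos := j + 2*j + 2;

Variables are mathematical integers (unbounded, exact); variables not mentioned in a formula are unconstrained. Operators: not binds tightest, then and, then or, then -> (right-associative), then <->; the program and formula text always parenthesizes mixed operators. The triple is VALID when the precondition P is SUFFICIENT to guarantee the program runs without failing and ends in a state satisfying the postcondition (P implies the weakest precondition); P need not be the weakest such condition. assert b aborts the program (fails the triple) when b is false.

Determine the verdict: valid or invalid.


Working backward. After the program, the postcondition pos + 3 <= -8 must hold; in canonical form it is pos <= -11.
Before pos := j + 2*j + 2: 3*j <= -13
Before p := 2*q - 4: 3*j <= -13
Before assert 3*p - 4 > q + 8 or j + 2*pos + 5 > pos: (3*p > q + 12 or j + pos > -5) and 3*j <= -13
The weakest precondition is (3*p > q + 12 or j + pos > -5) and 3*j <= -13.
Check whether (3*p > q + 9 or j + pos > -5) and 3*j <= -13 implies it.
Countermodel: at the initial state j = -5, p = 0, pos = 0, q = -10, the precondition holds but the weakest precondition fails.
Answer: invalid


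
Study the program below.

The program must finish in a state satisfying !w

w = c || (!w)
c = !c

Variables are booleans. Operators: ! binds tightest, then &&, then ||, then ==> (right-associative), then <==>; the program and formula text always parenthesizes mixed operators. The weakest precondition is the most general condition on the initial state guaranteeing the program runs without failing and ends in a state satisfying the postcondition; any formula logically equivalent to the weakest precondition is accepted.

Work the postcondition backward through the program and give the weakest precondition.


Working backward. After the program, !w must hold.
Before c := !c: !w
Before w := c || (!w): !(c || (!w))
Answer: WP = !(c || (!w))


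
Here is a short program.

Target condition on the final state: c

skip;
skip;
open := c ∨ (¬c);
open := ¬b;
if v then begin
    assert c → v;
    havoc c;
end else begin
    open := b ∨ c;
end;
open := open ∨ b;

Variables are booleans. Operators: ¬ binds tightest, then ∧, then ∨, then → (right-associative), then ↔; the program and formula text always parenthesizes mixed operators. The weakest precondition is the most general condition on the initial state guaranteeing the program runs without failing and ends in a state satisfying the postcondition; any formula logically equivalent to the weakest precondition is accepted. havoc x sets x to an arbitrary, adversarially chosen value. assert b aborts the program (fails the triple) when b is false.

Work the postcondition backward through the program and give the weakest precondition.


Working backward. After the program, c must hold.
Before open := open ∨ b: c
Then branch requires false; else branch requires c.
Before the if: (¬v) ∧ ((¬v) → c)
Before open := ¬b: (¬v) ∧ ((¬v) → c)
Before open := c ∨ (¬c): (¬v) ∧ ((¬v) → c)
Before skip: (¬v) ∧ ((¬v) → c)
Before skip: (¬v) ∧ ((¬v) → c)
Answer: WP = (¬v) ∧ ((¬v) → c)


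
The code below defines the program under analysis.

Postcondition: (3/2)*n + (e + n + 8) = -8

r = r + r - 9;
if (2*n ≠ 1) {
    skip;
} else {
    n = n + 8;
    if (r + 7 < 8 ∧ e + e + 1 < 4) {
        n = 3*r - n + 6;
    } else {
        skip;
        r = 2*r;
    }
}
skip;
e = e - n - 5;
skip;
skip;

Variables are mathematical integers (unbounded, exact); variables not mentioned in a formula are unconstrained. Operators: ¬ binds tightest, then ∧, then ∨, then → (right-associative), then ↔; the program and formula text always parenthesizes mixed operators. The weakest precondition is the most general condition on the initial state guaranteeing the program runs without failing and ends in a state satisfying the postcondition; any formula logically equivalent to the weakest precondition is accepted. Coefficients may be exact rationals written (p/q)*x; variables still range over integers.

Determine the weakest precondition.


Working backward. After the program, the postcondition (3/2)*n + (e + n + 8) = -8 must hold; in canonical form it is e + (5/2)*n = -16.
Before skip: e + (5/2)*n = -16
Before skip: e + (5/2)*n = -16
Before e := e - n - 5: e + (3/2)*n = -11
Before skip: e + (3/2)*n = -11
Then branch requires e + (3/2)*n = -11; else branch requires ((r < 1 ∧ 2*e < 3) → e + (9/2)*r = (3/2)*n - 8) ∧ ((¬(r < 1 ∧ 2*e < 3)) → e + (3/2)*n = -23).
Before the if: (2*n ≠ 1 → e + (3/2)*n = -11) ∧ ((¬(2*n ≠ 1)) → (((r < 1 ∧ 2*e < 3) → e + (9/2)*r = (3/2)*n - 8) ∧ ((¬(r < 1 ∧ 2*e < 3)) → e + (3/2)*n = -23)))
Before r := r + r - 9: (2*n ≠ 1 → e + (3/2)*n = -11) ∧ ((¬(2*n ≠ 1)) → (((2*r < 10 ∧ 2*e < 3) → e + 9*r = (3/2)*n + 65/2) ∧ ((¬(2*r < 10 ∧ 2*e < 3)) → e + (3/2)*n = -23)))
Answer: WP = (2*n ≠ 1 → e + (3/2)*n = -11) ∧ ((¬(2*n ≠ 1)) → (((2*r < 10 ∧ 2*e < 3) → e + 9*r = (3/2)*n + 65/2) ∧ ((¬(2*r < 10 ∧ 2*e < 3)) → e + (3/2)*n = -23)))


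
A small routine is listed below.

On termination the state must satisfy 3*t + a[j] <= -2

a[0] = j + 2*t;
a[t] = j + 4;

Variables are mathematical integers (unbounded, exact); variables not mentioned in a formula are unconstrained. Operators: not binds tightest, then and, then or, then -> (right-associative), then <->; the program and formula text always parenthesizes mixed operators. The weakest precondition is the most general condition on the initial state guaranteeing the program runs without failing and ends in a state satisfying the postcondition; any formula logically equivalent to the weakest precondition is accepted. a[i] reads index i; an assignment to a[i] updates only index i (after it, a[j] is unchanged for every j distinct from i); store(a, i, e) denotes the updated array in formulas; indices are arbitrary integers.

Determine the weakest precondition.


Working backward. After the program, the postcondition 3*t + a[j] <= -2 must hold; in canonical form it is a[j] + 3*t <= -2.
Before a[t] := j + 4: store(a, t, j + 4)[j] + 3*t <= -2
Before a[0] := j + 2*t: store(store(a, 0, j + 2*t), t, j + 4)[j] + 3*t <= -2
Answer: WP = store(store(a, 0, j + 2*t), t, j + 4)[j] + 3*t <= -2


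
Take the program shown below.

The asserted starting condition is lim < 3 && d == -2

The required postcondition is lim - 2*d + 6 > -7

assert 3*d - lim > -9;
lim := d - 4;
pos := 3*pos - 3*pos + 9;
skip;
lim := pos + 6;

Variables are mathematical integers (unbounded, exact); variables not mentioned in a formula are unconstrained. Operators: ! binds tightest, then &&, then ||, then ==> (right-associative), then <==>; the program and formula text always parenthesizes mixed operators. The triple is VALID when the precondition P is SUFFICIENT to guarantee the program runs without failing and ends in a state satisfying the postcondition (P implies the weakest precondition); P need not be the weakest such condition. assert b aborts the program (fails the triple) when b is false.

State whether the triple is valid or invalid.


Working backward. After the program, the postcondition lim - 2*d + 6 > -7 must hold; in canonical form it is lim > 2*d - 13.
Before lim := pos + 6: pos > 2*d - 19
Before skip: pos > 2*d - 19
Before pos := 3*pos - 3*pos + 9: 2*d < 28
Before lim := d - 4: 2*d < 28
Before assert 3*d - lim > -9: 3*d > lim - 9 && 2*d < 28
The weakest precondition is 3*d > lim - 9 && 2*d < 28.
Check whether lim < 3 && d == -2 implies it.
Every state satisfying the precondition satisfies the weakest precondition: the implication holds.
Answer: valid


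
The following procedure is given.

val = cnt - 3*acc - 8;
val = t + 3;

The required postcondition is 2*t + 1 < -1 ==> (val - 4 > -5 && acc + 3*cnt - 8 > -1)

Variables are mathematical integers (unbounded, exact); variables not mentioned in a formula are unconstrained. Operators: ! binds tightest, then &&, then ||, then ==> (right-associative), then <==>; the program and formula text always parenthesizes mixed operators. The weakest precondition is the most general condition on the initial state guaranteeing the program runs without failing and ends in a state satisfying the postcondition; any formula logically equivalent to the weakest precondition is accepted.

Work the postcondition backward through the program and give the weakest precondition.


Working backward. After the program, the postcondition 2*t + 1 < -1 ==> (val - 4 > -5 && acc + 3*cnt - 8 > -1) must hold; in canonical form it is 2*t < -2 ==> (val > -1 && acc + 3*cnt > 7).
Before val := t + 3: 2*t < -2 ==> (t > -4 && acc + 3*cnt > 7)
Before val := cnt - 3*acc - 8: 2*t < -2 ==> (t > -4 && acc + 3*cnt > 7)
Answer: WP = 2*t < -2 ==> (t > -4 && acc + 3*cnt > 7)


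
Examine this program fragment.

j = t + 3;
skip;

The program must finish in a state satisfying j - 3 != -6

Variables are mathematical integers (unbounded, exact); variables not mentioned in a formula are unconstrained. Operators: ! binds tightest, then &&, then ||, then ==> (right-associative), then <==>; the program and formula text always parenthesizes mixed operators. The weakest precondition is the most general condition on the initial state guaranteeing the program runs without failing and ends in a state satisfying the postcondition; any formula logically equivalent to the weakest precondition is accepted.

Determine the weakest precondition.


Working backward. After the program, the postcondition j - 3 != -6 must hold; in canonical form it is j != -3.
Before skip: j != -3
Before j := t + 3: t != -6
Answer: WP = t != -6


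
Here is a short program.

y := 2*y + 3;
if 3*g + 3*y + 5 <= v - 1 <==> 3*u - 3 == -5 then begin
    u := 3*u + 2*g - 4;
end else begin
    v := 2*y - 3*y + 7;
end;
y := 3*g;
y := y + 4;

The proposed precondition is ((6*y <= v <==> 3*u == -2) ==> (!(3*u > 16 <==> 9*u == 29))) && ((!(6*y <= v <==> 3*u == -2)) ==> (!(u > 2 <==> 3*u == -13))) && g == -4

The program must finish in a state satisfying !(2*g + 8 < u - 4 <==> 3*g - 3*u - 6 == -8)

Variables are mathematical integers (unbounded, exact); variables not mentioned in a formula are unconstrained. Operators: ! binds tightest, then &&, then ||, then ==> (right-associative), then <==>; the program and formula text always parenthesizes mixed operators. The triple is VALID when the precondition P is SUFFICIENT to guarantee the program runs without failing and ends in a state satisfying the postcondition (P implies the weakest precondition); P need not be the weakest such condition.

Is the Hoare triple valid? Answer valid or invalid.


Working backward. After the program, the postcondition !(2*g + 8 < u - 4 <==> 3*g - 3*u - 6 == -8) must hold; in canonical form it is !(2*g < u - 12 <==> 3*g == 3*u - 2).
Before y := y + 4: !(2*g < u - 12 <==> 3*g == 3*u - 2)
Before y := 3*g: !(2*g < u - 12 <==> 3*g == 3*u - 2)
Then branch requires !(3*u > 16 <==> 3*g + 9*u == 14); else branch requires !(2*g < u - 12 <==> 3*g == 3*u - 2).
Before the if: ((3*g + 3*y <= v - 6 <==> 3*u == -2) ==> (!(3*u > 16 <==> 3*g + 9*u == 14))) && ((!(3*g + 3*y <= v - 6 <==> 3*u == -2)) ==> (!(2*g < u - 12 <==> 3*g == 3*u - 2)))
Before y := 2*y + 3: ((3*g + 6*y <= v - 15 <==> 3*u == -2) ==> (!(3*u > 16 <==> 3*g + 9*u == 14))) && ((!(3*g + 6*y <= v - 15 <==> 3*u == -2)) ==> (!(2*g < u - 12 <==> 3*g == 3*u - 2)))
The weakest precondition is ((3*g + 6*y <= v - 15 <==> 3*u == -2) ==> (!(3*u > 16 <==> 3*g + 9*u == 14))) && ((!(3*g + 6*y <= v - 15 <==> 3*u == -2)) ==> (!(2*g < u - 12 <==> 3*g == 3*u - 2))).
Check whether ((6*y <= v <==> 3*u == -2) ==> (!(3*u > 16 <==> 9*u == 29))) && ((!(6*y <= v <==> 3*u == -2)) ==> (!(u > 2 <==> 3*u == -13))) && g == -4 implies it.
Countermodel: at the initial state g = -4, u = 5, v = 0, y = 0, the precondition holds but the weakest precondition fails.
Answer: invalid


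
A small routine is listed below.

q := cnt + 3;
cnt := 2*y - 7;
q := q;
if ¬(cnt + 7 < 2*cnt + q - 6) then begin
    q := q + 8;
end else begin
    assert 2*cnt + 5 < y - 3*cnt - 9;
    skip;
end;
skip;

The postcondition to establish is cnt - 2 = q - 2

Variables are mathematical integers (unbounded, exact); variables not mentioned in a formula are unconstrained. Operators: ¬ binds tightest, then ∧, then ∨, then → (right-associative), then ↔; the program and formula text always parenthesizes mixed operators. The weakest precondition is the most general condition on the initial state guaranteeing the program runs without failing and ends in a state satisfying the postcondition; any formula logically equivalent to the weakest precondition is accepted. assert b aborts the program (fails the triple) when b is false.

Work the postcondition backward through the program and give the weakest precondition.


Working backward. After the program, the postcondition cnt - 2 = q - 2 must hold; in canonical form it is cnt = q.
Before skip: cnt = q
Then branch requires cnt = q + 8; else branch requires 5*cnt < y - 14 ∧ cnt = q.
Before the if: ((¬(cnt + q > 13)) → cnt = q + 8) ∧ (cnt + q > 13 → (5*cnt < y - 14 ∧ cnt = q))
Before q := q: ((¬(cnt + q > 13)) → cnt = q + 8) ∧ (cnt + q > 13 → (5*cnt < y - 14 ∧ cnt = q))
Before cnt := 2*y - 7: ((¬(q + 2*y > 20)) → 2*y = q + 15) ∧ (q + 2*y > 20 → (9*y < 21 ∧ 2*y = q + 7))
Before q := cnt + 3: ((¬(cnt + 2*y > 17)) → 2*y = cnt + 18) ∧ (cnt + 2*y > 17 → (9*y < 21 ∧ 2*y = cnt + 10))
Answer: WP = ((¬(cnt + 2*y > 17)) → 2*y = cnt + 18) ∧ (cnt + 2*y > 17 → (9*y < 21 ∧ 2*y = cnt + 10))


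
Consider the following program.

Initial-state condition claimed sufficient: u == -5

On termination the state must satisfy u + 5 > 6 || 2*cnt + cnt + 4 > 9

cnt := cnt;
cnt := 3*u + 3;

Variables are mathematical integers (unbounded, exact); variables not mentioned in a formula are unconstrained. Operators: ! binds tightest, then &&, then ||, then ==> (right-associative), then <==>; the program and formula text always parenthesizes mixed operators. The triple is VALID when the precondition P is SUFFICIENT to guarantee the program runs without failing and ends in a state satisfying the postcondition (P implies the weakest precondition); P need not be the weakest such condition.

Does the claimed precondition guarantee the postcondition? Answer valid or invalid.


Working backward. After the program, the postcondition u + 5 > 6 || 2*cnt + cnt + 4 > 9 must hold; in canonical form it is u > 1 || 3*cnt > 5.
Before cnt := 3*u + 3: u > 1 || 9*u > -4
Before cnt := cnt: u > 1 || 9*u > -4
The weakest precondition is u > 1 || 9*u > -4.
Check whether u == -5 implies it.
Countermodel: at the initial state u = -5, the precondition holds but the weakest precondition fails.
Answer: invalid


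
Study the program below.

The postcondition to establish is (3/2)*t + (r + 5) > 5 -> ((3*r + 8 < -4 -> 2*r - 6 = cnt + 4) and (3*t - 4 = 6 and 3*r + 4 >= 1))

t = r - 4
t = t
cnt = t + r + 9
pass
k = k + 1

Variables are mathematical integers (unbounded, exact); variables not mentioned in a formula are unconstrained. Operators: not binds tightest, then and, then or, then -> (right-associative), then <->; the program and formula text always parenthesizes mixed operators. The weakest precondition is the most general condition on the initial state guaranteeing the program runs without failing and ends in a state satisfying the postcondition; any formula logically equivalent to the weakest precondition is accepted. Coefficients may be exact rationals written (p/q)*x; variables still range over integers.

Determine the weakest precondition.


Working backward. After the program, the postcondition (3/2)*t + (r + 5) > 5 -> ((3*r + 8 < -4 -> 2*r - 6 = cnt + 4) and (3*t - 4 = 6 and 3*r + 4 >= 1)) must hold; in canonical form it is r + (3/2)*t > 0 -> ((3*r < -12 -> 2*r = cnt + 10) and 3*t = 10 and 3*r >= -3).
Before k := k + 1: r + (3/2)*t > 0 -> ((3*r < -12 -> 2*r = cnt + 10) and 3*t = 10 and 3*r >= -3)
Before skip: r + (3/2)*t > 0 -> ((3*r < -12 -> 2*r = cnt + 10) and 3*t = 10 and 3*r >= -3)
Before cnt := t + r + 9: r + (3/2)*t > 0 -> ((3*r < -12 -> r = t + 19) and 3*t = 10 and 3*r >= -3)
Before t := t: r + (3/2)*t > 0 -> ((3*r < -12 -> r = t + 19) and 3*t = 10 and 3*r >= -3)
Before t := r - 4: (5/2)*r > 6 -> ((not (3*r < -12)) and 3*r = 22 and 3*r >= -3)
Answer: WP = (5/2)*r > 6 -> ((not (3*r < -12)) and 3*r = 22 and 3*r >= -3)


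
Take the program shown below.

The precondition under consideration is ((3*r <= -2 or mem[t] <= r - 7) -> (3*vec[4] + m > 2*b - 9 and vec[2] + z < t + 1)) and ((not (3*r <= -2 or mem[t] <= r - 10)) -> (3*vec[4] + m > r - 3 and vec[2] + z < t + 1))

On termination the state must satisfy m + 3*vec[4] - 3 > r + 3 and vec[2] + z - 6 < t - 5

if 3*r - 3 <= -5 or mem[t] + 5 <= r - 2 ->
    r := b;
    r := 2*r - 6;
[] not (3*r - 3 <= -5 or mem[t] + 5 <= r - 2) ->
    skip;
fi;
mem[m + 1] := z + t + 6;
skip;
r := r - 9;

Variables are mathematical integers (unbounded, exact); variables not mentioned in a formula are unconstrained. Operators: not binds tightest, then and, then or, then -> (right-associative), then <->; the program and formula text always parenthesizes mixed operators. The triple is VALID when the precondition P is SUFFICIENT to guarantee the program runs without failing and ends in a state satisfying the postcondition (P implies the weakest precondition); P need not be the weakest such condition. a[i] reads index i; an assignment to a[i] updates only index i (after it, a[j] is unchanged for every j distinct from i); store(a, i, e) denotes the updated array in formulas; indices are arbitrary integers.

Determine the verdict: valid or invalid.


Working backward. After the program, the postcondition m + 3*vec[4] - 3 > r + 3 and vec[2] + z - 6 < t - 5 must hold; in canonical form it is 3*vec[4] + m > r + 6 and vec[2] + z < t + 1.
Before r := r - 9: 3*vec[4] + m > r - 3 and vec[2] + z < t + 1
Before skip: 3*vec[4] + m > r - 3 and vec[2] + z < t + 1
Before mem[m + 1] := z + t + 6: 3*vec[4] + m > r - 3 and vec[2] + z < t + 1
Then branch requires 3*vec[4] + m > 2*b - 9 and vec[2] + z < t + 1; else branch requires 3*vec[4] + m > r - 3 and vec[2] + z < t + 1.
Before the if: ((3*r <= -2 or mem[t] <= r - 7) -> (3*vec[4] + m > 2*b - 9 and vec[2] + z < t + 1)) and ((not (3*r <= -2 or mem[t] <= r - 7)) -> (3*vec[4] + m > r - 3 and vec[2] + z < t + 1))
The weakest precondition is ((3*r <= -2 or mem[t] <= r - 7) -> (3*vec[4] + m > 2*b - 9 and vec[2] + z < t + 1)) and ((not (3*r <= -2 or mem[t] <= r - 7)) -> (3*vec[4] + m > r - 3 and vec[2] + z < t + 1)).
Check whether ((3*r <= -2 or mem[t] <= r - 7) -> (3*vec[4] + m > 2*b - 9 and vec[2] + z < t + 1)) and ((not (3*r <= -2 or mem[t] <= r - 10)) -> (3*vec[4] + m > r - 3 and vec[2] + z < t + 1)) implies it.
Every state satisfying the precondition satisfies the weakest precondition: the implication holds.
Answer: valid


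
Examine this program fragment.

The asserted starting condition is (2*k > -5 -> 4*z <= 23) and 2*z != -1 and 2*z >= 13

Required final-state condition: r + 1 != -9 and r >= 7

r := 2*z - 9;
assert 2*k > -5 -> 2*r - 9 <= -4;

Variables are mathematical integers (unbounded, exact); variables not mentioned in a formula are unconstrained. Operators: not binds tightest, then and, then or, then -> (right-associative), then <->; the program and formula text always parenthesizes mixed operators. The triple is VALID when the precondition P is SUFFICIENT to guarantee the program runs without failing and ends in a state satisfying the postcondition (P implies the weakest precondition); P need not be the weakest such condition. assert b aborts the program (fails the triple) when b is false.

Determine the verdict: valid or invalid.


Working backward. After the program, the postcondition r + 1 != -9 and r >= 7 must hold; in canonical form it is r != -10 and r >= 7.
Before assert 2*k > -5 -> 2*r - 9 <= -4: (2*k > -5 -> 2*r <= 5) and r != -10 and r >= 7
Before r := 2*z - 9: (2*k > -5 -> 4*z <= 23) and 2*z != -1 and 2*z >= 16
The weakest precondition is (2*k > -5 -> 4*z <= 23) and 2*z != -1 and 2*z >= 16.
Check whether (2*k > -5 -> 4*z <= 23) and 2*z != -1 and 2*z >= 13 implies it.
Countermodel: at the initial state k = -3, z = 7, the precondition holds but the weakest precondition fails.
Answer: invalid
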